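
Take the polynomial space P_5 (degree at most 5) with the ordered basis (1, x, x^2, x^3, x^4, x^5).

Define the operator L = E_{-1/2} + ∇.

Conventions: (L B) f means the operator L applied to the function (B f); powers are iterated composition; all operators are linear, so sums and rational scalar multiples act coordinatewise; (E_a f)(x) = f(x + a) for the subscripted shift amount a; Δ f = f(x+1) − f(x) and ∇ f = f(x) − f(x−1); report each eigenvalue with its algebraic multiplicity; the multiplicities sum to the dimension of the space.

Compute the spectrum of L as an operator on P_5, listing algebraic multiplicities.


λ = 1 (multiplicity 6)

image of 1: 1
image of x: x + 1/2
image of x^2: x^2 + x - 3/4
image of x^3: x^3 + (3/2)x^2 - (9/4)x + 7/8
image of x^4: x^4 + 2x^3 - (9/2)x^2 + (7/2)x - 15/16
image of x^5: x^5 + (5/2)x^4 - (15/2)x^3 + (35/4)x^2 - (75/16)x + 31/32
the matrix is upper triangular; its diagonal is (1, 1, 1, 1, 1, 1)
for a triangular matrix the eigenvalues are the diagonal entries, with algebraic multiplicity their repetition count


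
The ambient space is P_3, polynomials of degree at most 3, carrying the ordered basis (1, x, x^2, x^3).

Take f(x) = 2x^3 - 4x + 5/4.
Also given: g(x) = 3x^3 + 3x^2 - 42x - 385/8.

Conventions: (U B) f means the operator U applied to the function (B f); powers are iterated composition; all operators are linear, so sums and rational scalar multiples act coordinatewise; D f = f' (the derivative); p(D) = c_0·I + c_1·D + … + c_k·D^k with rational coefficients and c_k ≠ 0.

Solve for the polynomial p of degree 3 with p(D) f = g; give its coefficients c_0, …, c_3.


D^0 f = 2x^3 - 4x + 5/4
D^1 f = 6x^2 - 4
D^2 f = 12x
D^3 f = 12
matching coefficients of g against c_0 f + c_1 Df + … from the top degree down determines the c_i
solution: c_0 = 3/2, c_1 = 1/2, c_2 = -3, c_3 = -4

p(D) = (3/2)·I + (1/2)·D − 3·D^2 − 4·D^3, i.e. c_0 = 3/2, c_1 = 1/2, c_2 = -3, c_3 = -4


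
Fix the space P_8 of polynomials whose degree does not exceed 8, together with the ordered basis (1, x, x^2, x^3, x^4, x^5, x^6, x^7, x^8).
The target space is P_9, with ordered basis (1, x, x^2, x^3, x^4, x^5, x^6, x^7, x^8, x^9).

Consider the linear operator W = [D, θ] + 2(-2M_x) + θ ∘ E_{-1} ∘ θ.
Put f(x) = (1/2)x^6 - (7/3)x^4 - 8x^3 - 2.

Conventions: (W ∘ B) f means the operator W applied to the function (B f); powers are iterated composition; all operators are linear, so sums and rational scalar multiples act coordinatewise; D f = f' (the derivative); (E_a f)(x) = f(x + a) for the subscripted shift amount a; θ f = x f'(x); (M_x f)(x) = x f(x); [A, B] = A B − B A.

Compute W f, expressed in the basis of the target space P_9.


g(x) = -2x^7 + 18x^6 - (233/3)x^5 + (524/3)x^4 - (448/3)x^3 + 98x^2 - (134/3)x

θ f = 3x^6 - (28/3)x^4 - 24x^3
D θ f = 18x^5 - (112/3)x^3 - 72x^2
D f = 3x^5 - (28/3)x^3 - 24x^2
θ D f = 15x^5 - 28x^3 - 48x^2
[D, θ] f = 3x^5 - (28/3)x^3 - 24x^2
M_x f = (1/2)x^7 - (7/3)x^5 - 8x^4 - 2x
(-2M_x) f = -x^7 + (14/3)x^5 + 16x^4 + 4x
(2(-2M_x)) f = -2x^7 + (28/3)x^5 + 32x^4 + 8x
θ f = 3x^6 - (28/3)x^4 - 24x^3
E_{-1} θ f = 3x^6 - 18x^5 + (107/3)x^4 - (140/3)x^3 + 61x^2 - (158/3)x + 53/3
θ E_{-1} θ f = 18x^6 - 90x^5 + (428/3)x^4 - 140x^3 + 122x^2 - (158/3)x
([D, θ] + 2(-2M_x) + θ ∘ E_{-1} ∘ θ) f = -2x^7 + 18x^6 - (233/3)x^5 + (524/3)x^4 - (448/3)x^3 + 98x^2 - (134/3)x


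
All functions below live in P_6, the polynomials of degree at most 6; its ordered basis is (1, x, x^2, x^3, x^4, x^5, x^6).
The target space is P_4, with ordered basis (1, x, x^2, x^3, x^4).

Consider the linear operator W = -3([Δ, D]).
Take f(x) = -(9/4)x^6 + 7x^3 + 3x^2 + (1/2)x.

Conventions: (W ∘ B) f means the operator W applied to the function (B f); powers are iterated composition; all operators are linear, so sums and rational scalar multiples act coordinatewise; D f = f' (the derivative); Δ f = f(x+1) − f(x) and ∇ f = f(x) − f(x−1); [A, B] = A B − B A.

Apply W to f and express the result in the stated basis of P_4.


the result is g(x) = 0

D f = -(27/2)x^5 + 21x^2 + 6x + 1/2
Δ D f = -(135/2)x^4 - 135x^3 - 135x^2 - (51/2)x + 27/2
Δ f = -(27/2)x^5 - (135/4)x^4 - 45x^3 - (51/4)x^2 + (27/2)x + 33/4
D Δ f = -(135/2)x^4 - 135x^3 - 135x^2 - (51/2)x + 27/2
[Δ, D] f = 0
(-3([Δ, D])) f = 0


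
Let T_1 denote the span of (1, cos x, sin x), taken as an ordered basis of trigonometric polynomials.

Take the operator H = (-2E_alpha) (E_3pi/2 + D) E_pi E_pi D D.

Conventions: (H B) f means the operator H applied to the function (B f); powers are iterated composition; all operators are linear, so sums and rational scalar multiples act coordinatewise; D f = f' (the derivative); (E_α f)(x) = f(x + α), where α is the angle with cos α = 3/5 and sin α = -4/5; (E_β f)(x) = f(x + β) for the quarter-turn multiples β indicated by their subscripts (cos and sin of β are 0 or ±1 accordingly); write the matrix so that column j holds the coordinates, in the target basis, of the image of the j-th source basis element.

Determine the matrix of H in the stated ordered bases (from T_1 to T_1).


the matrix is [[0, 0, 0]; [0, 0, 0]; [0, 0, 0]] (rows listed top to bottom)

image of 1: 0
image of cos x: 0
image of sin x: 0
each image's coordinates form column j of the matrix


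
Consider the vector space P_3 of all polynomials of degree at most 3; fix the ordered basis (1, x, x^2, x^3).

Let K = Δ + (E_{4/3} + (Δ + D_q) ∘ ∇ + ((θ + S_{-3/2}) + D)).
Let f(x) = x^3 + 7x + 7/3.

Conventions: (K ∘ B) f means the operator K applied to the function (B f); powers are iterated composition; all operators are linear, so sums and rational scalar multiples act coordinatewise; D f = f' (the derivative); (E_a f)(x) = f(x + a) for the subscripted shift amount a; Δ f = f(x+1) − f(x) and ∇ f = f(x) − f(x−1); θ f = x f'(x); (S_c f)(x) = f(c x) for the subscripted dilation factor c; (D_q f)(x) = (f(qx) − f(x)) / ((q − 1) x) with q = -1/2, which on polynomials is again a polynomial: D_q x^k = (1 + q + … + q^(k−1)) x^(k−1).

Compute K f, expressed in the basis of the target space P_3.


Δ f = 3x^2 + 3x + 8
E_{4/3} f = x^3 + 4x^2 + (37/3)x + 379/27
∇ f = 3x^2 - 3x + 8
Δ ∇ f = 6x
D_q ∇ f = (3/2)x - 3
(Δ + D_q) ∇ f = (15/2)x - 3
θ f = 3x^3 + 7x
S_{-3/2} f = -(27/8)x^3 - (21/2)x + 7/3
(θ + S_{-3/2}) f = -(3/8)x^3 - (7/2)x + 7/3
D f = 3x^2 + 7
((θ + S_{-3/2}) + D) f = -(3/8)x^3 + 3x^2 - (7/2)x + 28/3
(E_{4/3} + (Δ + D_q) ∘ ∇ + ((θ + S_{-3/2}) + D)) f = (5/8)x^3 + 7x^2 + (49/3)x + 550/27
(Δ + (E_{4/3} + (Δ + D_q) ∘ ∇ + ((θ + S_{-3/2}) + D))) f = (5/8)x^3 + 10x^2 + (58/3)x + 766/27

the result is g(x) = (5/8)x^3 + 10x^2 + (58/3)x + 766/27


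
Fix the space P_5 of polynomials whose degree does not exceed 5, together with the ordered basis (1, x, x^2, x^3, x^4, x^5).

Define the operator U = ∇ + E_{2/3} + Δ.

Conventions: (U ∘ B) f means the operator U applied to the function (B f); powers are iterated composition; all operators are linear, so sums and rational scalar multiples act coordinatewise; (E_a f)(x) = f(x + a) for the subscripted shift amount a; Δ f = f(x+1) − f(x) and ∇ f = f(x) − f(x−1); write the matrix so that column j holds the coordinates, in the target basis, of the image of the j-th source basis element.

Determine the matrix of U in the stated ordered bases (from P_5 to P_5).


image of 1: 1
image of x: x + 8/3
image of x^2: x^2 + (16/3)x + 4/9
image of x^3: x^3 + 8x^2 + (4/3)x + 62/27
image of x^4: x^4 + (32/3)x^3 + (8/3)x^2 + (248/27)x + 16/81
image of x^5: x^5 + (40/3)x^4 + (40/9)x^3 + (620/27)x^2 + (80/81)x + 518/243
each image's coordinates form column j of the matrix

the matrix is [[1, 8/3, 4/9, 62/27, 16/81, 518/243]; [0, 1, 16/3, 4/3, 248/27, 80/81]; [0, 0, 1, 8, 8/3, 620/27]; [0, 0, 0, 1, 32/3, 40/9]; [0, 0, 0, 0, 1, 40/3]; [0, 0, 0, 0, 0, 1]] (rows listed top to bottom)


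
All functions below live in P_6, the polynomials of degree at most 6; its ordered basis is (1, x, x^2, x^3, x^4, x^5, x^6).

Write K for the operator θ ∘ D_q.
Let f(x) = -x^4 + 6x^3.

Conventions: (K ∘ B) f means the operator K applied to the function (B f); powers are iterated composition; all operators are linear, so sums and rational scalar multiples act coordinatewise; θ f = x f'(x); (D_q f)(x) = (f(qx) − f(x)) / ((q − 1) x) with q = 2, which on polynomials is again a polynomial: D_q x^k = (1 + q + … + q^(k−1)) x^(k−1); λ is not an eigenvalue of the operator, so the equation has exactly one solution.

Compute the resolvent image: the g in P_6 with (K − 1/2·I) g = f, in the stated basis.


g(x) = 2x^4 + 168x^3 + 4704x^2 + 28224x

write g with unknown coordinates in the stated basis and equate coefficients in (K − 1/2·I) g = f
solving from the highest basis element down gives g = 2x^4 + 168x^3 + 4704x^2 + 28224x
check: K g = 90x^3 + 2352x^2 + 14112x
so K g − 1/2·g = -x^4 + 6x^3 = f ✓


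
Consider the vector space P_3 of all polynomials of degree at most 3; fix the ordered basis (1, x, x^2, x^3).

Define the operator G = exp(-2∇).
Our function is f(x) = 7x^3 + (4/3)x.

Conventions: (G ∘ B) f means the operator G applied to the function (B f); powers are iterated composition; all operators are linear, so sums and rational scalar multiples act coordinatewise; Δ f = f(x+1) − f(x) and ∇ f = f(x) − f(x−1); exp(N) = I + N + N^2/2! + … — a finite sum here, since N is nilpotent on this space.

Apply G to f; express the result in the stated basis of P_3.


order-1 term: -42x^2 + 42x - 50/3
order-2 term: 84x - 84
order-3 term: -56
the series for exp(-2∇) f terminates at order 3
exp(-2∇) f = 7x^3 - 42x^2 + (382/3)x - 470/3

g(x) = 7x^3 - 42x^2 + (382/3)x - 470/3


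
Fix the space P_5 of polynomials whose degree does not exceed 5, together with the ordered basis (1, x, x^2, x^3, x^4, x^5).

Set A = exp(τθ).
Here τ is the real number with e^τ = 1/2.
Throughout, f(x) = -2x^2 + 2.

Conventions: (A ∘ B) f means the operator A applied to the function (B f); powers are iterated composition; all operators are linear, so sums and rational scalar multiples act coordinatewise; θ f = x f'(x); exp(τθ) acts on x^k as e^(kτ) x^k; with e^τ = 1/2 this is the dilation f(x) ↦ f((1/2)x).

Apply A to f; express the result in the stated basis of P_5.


exp(τθ) x^k = e^(kτ) x^k; with e^τ = 1/2 this sends x^k to (1/2)^k x^k
x^2 ↦ 1/4 x^2
applying this coordinatewise to f: exp(τθ) f = -(1/2)x^2 + 2

the image equals g(x) = -(1/2)x^2 + 2


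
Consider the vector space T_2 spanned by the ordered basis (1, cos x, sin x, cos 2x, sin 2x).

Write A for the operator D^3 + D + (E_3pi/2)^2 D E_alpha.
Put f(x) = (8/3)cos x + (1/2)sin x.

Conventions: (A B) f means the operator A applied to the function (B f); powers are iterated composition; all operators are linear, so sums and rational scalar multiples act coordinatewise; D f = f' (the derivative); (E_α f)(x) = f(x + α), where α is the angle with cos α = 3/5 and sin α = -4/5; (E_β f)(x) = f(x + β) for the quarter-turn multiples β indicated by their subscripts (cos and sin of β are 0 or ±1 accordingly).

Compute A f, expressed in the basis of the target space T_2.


g(x) = -(73/30)cos x + (6/5)sin x

D f = (1/2)cos x - (8/3)sin x
D D f = -(8/3)cos x - (1/2)sin x
D D D f = -(1/2)cos x + (8/3)sin x
D f = (1/2)cos x - (8/3)sin x
E_alpha f = (6/5)cos x + (73/30)sin x
D E_alpha f = (73/30)cos x - (6/5)sin x
E_3pi/2 (D E_alpha) f = (6/5)cos x + (73/30)sin x
E_3pi/2 E_3pi/2 (D E_alpha) f = -(73/30)cos x + (6/5)sin x
(D^3 + D + (E_3pi/2)^2 D E_alpha) f = -(73/30)cos x + (6/5)sin x


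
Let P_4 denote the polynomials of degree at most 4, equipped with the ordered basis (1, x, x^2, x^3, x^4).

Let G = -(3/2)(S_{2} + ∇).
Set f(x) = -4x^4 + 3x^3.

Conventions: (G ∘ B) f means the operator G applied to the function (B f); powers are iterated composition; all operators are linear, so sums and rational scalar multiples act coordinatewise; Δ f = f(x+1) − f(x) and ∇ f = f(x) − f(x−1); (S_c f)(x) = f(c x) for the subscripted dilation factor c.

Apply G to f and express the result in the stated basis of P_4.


S_{2} f = -64x^4 + 24x^3
∇ f = -16x^3 + 33x^2 - 25x + 7
(S_{2} + ∇) f = -64x^4 + 8x^3 + 33x^2 - 25x + 7
(-(3/2)(S_{2} + ∇)) f = 96x^4 - 12x^3 - (99/2)x^2 + (75/2)x - 21/2

the image equals g(x) = 96x^4 - 12x^3 - (99/2)x^2 + (75/2)x - 21/2


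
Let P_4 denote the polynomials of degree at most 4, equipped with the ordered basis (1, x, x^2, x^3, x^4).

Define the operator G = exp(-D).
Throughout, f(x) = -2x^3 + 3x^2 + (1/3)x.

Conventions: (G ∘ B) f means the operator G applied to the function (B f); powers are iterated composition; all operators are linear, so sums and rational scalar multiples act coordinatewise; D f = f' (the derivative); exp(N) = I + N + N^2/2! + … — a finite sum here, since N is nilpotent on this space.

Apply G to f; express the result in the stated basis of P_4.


order-1 term: 6x^2 - 6x - 1/3
order-2 term: -6x + 3
order-3 term: 2
the series for exp(-D) f terminates at order 3
exp(-D) f = -2x^3 + 9x^2 - (35/3)x + 14/3

the result is g(x) = -2x^3 + 9x^2 - (35/3)x + 14/3


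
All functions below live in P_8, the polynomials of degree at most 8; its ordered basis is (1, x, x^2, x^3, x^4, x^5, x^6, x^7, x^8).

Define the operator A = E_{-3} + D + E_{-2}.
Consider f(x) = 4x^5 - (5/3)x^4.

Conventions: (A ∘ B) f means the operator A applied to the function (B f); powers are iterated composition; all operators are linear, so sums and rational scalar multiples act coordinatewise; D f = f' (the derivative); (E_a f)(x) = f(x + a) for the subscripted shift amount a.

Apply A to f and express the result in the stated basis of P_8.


g(x) = 8x^5 - (250/3)x^4 + (1640/3)x^3 - 1530x^2 + (6520/3)x - 3785/3

E_{-3} f = 4x^5 - (185/3)x^4 + 380x^3 - 1170x^2 + 1800x - 1107
D f = 20x^4 - (20/3)x^3
E_{-2} f = 4x^5 - (125/3)x^4 + (520/3)x^3 - 360x^2 + (1120/3)x - 464/3
(E_{-3} + D + E_{-2}) f = 8x^5 - (250/3)x^4 + (1640/3)x^3 - 1530x^2 + (6520/3)x - 3785/3


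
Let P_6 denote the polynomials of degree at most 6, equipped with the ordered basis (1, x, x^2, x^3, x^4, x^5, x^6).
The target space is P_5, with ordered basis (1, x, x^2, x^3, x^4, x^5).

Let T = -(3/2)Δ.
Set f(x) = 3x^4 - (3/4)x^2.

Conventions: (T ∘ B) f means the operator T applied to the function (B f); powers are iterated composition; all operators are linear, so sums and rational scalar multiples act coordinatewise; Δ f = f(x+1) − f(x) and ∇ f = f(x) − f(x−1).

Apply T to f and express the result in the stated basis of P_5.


Δ f = 12x^3 + 18x^2 + (21/2)x + 9/4
(-(3/2)Δ) f = -18x^3 - 27x^2 - (63/4)x - 27/8

the image equals g(x) = -18x^3 - 27x^2 - (63/4)x - 27/8


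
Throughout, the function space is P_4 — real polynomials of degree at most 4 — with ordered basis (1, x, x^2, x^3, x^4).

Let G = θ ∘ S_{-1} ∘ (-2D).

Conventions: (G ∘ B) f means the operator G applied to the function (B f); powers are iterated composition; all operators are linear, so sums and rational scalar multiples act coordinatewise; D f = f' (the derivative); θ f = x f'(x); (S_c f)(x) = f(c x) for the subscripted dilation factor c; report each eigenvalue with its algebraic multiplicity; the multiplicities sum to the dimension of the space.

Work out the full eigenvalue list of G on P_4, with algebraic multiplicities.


image of 1: 0
image of x: 0
image of x^2: 4x
image of x^3: -12x^2
image of x^4: 24x^3
the matrix is upper triangular; its diagonal is (0, 0, 0, 0, 0)
for a triangular matrix the eigenvalues are the diagonal entries, with algebraic multiplicity their repetition count

λ = 0 (multiplicity 5)


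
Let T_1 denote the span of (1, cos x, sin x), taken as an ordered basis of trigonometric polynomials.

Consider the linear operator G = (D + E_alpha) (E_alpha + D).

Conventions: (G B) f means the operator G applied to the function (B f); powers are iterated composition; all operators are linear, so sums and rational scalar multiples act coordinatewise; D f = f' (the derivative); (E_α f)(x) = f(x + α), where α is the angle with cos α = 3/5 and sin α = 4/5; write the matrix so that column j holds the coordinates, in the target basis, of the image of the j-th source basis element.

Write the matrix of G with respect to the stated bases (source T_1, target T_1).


the matrix is [[1, 0, 0]; [0, -72/25, 54/25]; [0, -54/25, -72/25]] (rows listed top to bottom)

image of 1: 1
image of cos x: -(72/25)cos x - (54/25)sin x
image of sin x: (54/25)cos x - (72/25)sin x
each image's coordinates form column j of the matrix


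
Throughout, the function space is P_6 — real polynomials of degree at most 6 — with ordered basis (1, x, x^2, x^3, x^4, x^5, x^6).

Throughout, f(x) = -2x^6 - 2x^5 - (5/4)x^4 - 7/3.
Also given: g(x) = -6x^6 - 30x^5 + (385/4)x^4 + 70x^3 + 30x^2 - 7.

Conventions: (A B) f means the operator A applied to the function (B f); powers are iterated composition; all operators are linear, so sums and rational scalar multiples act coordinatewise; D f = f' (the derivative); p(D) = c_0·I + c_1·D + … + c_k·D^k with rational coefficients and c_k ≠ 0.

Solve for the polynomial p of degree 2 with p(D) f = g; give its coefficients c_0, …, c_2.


p(D) = 3·I + 2·D − 2·D^2, i.e. c_0 = 3, c_1 = 2, c_2 = -2

D^0 f = -2x^6 - 2x^5 - (5/4)x^4 - 7/3
D^1 f = -12x^5 - 10x^4 - 5x^3
D^2 f = -60x^4 - 40x^3 - 15x^2
matching coefficients of g against c_0 f + c_1 Df + … from the top degree down determines the c_i
solution: c_0 = 3, c_1 = 2, c_2 = -2


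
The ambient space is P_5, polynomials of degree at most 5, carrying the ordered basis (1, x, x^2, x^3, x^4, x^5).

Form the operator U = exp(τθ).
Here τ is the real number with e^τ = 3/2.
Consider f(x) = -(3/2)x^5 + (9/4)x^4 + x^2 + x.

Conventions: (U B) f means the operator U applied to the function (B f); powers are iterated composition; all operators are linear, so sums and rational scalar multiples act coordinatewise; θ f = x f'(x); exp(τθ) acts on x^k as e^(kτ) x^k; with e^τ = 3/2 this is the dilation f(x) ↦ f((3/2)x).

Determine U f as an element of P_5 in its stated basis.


exp(τθ) x^k = e^(kτ) x^k; with e^τ = 3/2 this sends x^k to (3/2)^k x^k
x ↦ 3/2 x
x^2 ↦ 9/4 x^2
x^4 ↦ 81/16 x^4
x^5 ↦ 243/32 x^5
applying this coordinatewise to f: exp(τθ) f = -(729/64)x^5 + (729/64)x^4 + (9/4)x^2 + (3/2)x

the result is g(x) = -(729/64)x^5 + (729/64)x^4 + (9/4)x^2 + (3/2)x


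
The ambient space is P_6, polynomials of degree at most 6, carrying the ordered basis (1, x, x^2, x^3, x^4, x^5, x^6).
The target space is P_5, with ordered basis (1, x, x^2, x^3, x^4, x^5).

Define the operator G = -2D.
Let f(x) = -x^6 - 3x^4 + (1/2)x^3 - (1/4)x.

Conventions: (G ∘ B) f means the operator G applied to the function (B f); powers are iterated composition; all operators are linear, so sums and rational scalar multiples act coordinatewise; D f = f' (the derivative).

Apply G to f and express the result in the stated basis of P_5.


the image equals g(x) = 12x^5 + 24x^3 - 3x^2 + 1/2

D f = -6x^5 - 12x^3 + (3/2)x^2 - 1/4
(-2D) f = 12x^5 + 24x^3 - 3x^2 + 1/2


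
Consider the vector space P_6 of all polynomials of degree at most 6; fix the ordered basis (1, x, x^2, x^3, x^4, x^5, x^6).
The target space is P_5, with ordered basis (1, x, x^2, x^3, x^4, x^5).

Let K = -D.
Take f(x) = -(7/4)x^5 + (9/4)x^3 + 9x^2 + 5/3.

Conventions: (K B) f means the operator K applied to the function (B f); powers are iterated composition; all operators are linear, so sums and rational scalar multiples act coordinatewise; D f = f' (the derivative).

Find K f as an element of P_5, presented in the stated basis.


the result is g(x) = (35/4)x^4 - (27/4)x^2 - 18x

D f = -(35/4)x^4 + (27/4)x^2 + 18x
(-D) f = (35/4)x^4 - (27/4)x^2 - 18x


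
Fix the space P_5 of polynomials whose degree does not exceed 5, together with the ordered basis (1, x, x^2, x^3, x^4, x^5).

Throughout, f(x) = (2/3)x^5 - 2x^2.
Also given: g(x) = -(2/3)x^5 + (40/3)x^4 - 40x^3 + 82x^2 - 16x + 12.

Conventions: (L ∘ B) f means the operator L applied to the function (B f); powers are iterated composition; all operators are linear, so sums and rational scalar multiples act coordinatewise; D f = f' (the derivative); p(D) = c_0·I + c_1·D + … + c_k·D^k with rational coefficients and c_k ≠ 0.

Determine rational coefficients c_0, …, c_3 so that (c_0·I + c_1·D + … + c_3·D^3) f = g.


D^0 f = (2/3)x^5 - 2x^2
D^1 f = (10/3)x^4 - 4x
D^2 f = (40/3)x^3 - 4
D^3 f = 40x^2
matching coefficients of g against c_0 f + c_1 Df + … from the top degree down determines the c_i
solution: c_0 = -1, c_1 = 4, c_2 = -3, c_3 = 2

c_0 = -1, c_1 = 4, c_2 = -3, c_3 = 2


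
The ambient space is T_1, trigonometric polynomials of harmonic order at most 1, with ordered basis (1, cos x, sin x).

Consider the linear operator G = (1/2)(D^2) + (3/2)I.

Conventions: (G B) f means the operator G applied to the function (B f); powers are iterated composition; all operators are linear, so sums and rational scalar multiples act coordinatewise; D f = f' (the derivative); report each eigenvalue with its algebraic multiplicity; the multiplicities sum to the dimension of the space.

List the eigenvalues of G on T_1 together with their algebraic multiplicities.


λ = 1 (multiplicity 2), λ = 3/2 (multiplicity 1)

image of 1: 3/2
image of cos x: cos x
image of sin x: sin x
the matrix is diagonal; its diagonal is (3/2, 1, 1)
for a triangular matrix the eigenvalues are the diagonal entries, with algebraic multiplicity their repetition count


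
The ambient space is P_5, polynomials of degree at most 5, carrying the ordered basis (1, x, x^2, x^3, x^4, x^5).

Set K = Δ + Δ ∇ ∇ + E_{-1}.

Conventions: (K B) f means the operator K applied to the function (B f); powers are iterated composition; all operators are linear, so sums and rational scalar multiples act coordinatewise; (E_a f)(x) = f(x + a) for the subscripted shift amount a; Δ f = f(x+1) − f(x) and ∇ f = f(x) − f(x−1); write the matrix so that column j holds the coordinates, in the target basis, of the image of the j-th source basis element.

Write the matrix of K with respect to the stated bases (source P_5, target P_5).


image of 1: 1
image of x: x
image of x^2: x^2 + 2
image of x^3: x^3 + 6x + 6
image of x^4: x^4 + 12x^2 + 24x - 10
image of x^5: x^5 + 20x^3 + 60x^2 - 50x + 30
each image's coordinates form column j of the matrix

the matrix is [[1, 0, 2, 6, -10, 30]; [0, 1, 0, 6, 24, -50]; [0, 0, 1, 0, 12, 60]; [0, 0, 0, 1, 0, 20]; [0, 0, 0, 0, 1, 0]; [0, 0, 0, 0, 0, 1]] (rows listed top to bottom)


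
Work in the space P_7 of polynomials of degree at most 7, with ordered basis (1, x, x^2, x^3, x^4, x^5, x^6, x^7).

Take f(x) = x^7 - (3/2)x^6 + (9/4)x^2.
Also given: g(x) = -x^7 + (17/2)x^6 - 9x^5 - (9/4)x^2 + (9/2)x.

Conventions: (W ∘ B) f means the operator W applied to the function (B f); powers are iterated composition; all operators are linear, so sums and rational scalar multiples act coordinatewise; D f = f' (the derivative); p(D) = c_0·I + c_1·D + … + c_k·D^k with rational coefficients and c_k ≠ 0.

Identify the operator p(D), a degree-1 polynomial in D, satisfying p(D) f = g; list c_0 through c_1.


p(D) = -I + D, i.e. c_0 = -1, c_1 = 1

D^0 f = x^7 - (3/2)x^6 + (9/4)x^2
D^1 f = 7x^6 - 9x^5 + (9/2)x
matching coefficients of g against c_0 f + c_1 Df + … from the top degree down determines the c_i
solution: c_0 = -1, c_1 = 1


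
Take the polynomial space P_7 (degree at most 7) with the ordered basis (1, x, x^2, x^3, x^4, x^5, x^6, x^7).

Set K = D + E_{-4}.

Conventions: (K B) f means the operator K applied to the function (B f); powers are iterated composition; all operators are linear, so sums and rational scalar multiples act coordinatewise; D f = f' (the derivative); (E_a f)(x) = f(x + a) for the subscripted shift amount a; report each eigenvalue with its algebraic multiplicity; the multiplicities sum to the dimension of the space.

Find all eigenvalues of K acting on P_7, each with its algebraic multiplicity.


image of 1: 1
image of x: x - 3
image of x^2: x^2 - 6x + 16
image of x^3: x^3 - 9x^2 + 48x - 64
image of x^4: x^4 - 12x^3 + 96x^2 - 256x + 256
image of x^5: x^5 - 15x^4 + 160x^3 - 640x^2 + 1280x - 1024
image of x^6: x^6 - 18x^5 + 240x^4 - 1280x^3 + 3840x^2 - 6144x + 4096
image of x^7: x^7 - 21x^6 + 336x^5 - 2240x^4 + 8960x^3 - 21504x^2 + 28672x - 16384
the matrix is upper triangular; its diagonal is (1, 1, 1, 1, 1, 1, 1, 1)
for a triangular matrix the eigenvalues are the diagonal entries, with algebraic multiplicity their repetition count

λ = 1 (multiplicity 8)


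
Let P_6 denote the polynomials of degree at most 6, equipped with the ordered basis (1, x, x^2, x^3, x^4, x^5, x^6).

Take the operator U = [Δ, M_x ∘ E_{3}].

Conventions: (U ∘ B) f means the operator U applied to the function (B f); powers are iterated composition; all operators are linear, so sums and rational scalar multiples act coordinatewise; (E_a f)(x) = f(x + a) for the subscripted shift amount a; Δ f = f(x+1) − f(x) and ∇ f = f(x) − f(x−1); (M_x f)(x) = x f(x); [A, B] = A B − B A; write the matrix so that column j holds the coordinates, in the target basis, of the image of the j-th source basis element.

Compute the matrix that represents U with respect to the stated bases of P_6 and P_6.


the matrix is [[1, 4, 16, 64, 256, 1024, 4096]; [0, 1, 8, 48, 256, 1280, 6144]; [0, 0, 1, 12, 96, 640, 3840]; [0, 0, 0, 1, 16, 160, 1280]; [0, 0, 0, 0, 1, 20, 240]; [0, 0, 0, 0, 0, 1, 24]; [0, 0, 0, 0, 0, 0, 1]] (rows listed top to bottom)

image of 1: 1
image of x: x + 4
image of x^2: x^2 + 8x + 16
image of x^3: x^3 + 12x^2 + 48x + 64
image of x^4: x^4 + 16x^3 + 96x^2 + 256x + 256
image of x^5: x^5 + 20x^4 + 160x^3 + 640x^2 + 1280x + 1024
image of x^6: x^6 + 24x^5 + 240x^4 + 1280x^3 + 3840x^2 + 6144x + 4096
each image's coordinates form column j of the matrix


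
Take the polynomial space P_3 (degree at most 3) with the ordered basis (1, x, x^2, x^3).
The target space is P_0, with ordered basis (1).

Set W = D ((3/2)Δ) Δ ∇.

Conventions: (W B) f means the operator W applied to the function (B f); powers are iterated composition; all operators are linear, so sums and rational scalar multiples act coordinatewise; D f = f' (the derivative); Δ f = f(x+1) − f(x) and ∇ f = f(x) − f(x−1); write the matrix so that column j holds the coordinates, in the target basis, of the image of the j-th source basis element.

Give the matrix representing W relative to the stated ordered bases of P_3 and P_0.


image of 1: 0
image of x: 0
image of x^2: 0
image of x^3: 0
each image's coordinates form column j of the matrix

the matrix is [[0, 0, 0, 0]] (rows listed top to bottom)


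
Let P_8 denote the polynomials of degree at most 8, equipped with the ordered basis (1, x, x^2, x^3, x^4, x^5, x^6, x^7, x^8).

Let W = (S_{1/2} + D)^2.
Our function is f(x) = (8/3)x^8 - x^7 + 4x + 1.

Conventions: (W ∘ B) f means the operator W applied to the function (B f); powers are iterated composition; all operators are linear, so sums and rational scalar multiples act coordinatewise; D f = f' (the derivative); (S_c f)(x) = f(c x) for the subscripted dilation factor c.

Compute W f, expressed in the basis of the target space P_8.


S_{1/2} f = (1/96)x^8 - (1/128)x^7 + 2x + 1
D f = (64/3)x^7 - 7x^6 + 4
(S_{1/2} + D) f = (1/96)x^8 + (8189/384)x^7 - 7x^6 + 2x + 5
S_{1/2} (S_{1/2} + D) f = (1/24576)x^8 + (8189/49152)x^7 - (7/64)x^6 + x + 5
D (S_{1/2} + D) f = (1/12)x^7 + (57323/384)x^6 - 42x^5 + 2
(S_{1/2} + D) (S_{1/2} + D) f = (1/24576)x^8 + (4095/16384)x^7 + (57281/384)x^6 - 42x^5 + x + 7

the result is g(x) = (1/24576)x^8 + (4095/16384)x^7 + (57281/384)x^6 - 42x^5 + x + 7


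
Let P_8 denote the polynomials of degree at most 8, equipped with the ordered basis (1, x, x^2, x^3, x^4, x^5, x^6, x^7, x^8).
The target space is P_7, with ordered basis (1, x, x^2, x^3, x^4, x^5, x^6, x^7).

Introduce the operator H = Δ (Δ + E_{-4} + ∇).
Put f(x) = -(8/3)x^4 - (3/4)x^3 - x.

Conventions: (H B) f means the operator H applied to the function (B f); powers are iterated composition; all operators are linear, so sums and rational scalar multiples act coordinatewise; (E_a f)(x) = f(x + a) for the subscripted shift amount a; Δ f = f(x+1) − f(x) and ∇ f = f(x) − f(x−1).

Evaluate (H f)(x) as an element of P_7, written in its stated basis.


the image equals g(x) = -(32/3)x^3 + (183/4)x^2 - (5423/12)x + 1563/4

Δ f = -(32/3)x^3 - (73/4)x^2 - (155/12)x - 53/12
E_{-4} f = -(8/3)x^4 + (503/12)x^3 - 247x^2 + (1937/3)x - 1892/3
∇ f = -(32/3)x^3 + (55/4)x^2 - (101/12)x + 11/12
(Δ + E_{-4} + ∇) f = -(8/3)x^4 + (247/12)x^3 - (503/2)x^2 + (1873/3)x - 3805/6
Δ (Δ + E_{-4} + ∇) f = -(32/3)x^3 + (183/4)x^2 - (5423/12)x + 1563/4


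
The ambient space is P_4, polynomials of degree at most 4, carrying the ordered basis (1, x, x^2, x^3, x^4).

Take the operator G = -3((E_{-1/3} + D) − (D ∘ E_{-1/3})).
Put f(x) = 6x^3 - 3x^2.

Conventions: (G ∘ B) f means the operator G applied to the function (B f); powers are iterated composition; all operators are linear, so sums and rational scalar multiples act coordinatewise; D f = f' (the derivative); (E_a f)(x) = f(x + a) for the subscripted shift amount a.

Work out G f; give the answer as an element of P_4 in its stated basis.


the result is g(x) = -18x^3 + 27x^2 - 48x + 41/3

E_{-1/3} f = 6x^3 - 9x^2 + 4x - 5/9
D f = 18x^2 - 6x
(E_{-1/3} + D) f = 6x^3 + 9x^2 - 2x - 5/9
E_{-1/3} f = 6x^3 - 9x^2 + 4x - 5/9
D E_{-1/3} f = 18x^2 - 18x + 4
(-(D ∘ E_{-1/3})) f = -18x^2 + 18x - 4
((E_{-1/3} + D) − (D ∘ E_{-1/3})) f = 6x^3 - 9x^2 + 16x - 41/9
(-3((E_{-1/3} + D) − (D ∘ E_{-1/3}))) f = -18x^3 + 27x^2 - 48x + 41/3


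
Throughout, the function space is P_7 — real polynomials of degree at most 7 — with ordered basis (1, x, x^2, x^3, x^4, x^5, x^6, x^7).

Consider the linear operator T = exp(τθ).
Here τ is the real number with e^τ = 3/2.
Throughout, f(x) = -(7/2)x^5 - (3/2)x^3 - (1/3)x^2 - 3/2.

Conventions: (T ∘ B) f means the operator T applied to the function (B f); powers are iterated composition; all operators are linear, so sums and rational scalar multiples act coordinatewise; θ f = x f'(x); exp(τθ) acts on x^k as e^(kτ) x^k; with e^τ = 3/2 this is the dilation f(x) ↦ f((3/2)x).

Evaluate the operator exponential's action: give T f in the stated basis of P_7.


the result is g(x) = -(1701/64)x^5 - (81/16)x^3 - (3/4)x^2 - 3/2

exp(τθ) x^k = e^(kτ) x^k; with e^τ = 3/2 this sends x^k to (3/2)^k x^k
x^2 ↦ 9/4 x^2
x^3 ↦ 27/8 x^3
x^5 ↦ 243/32 x^5
applying this coordinatewise to f: exp(τθ) f = -(1701/64)x^5 - (81/16)x^3 - (3/4)x^2 - 3/2


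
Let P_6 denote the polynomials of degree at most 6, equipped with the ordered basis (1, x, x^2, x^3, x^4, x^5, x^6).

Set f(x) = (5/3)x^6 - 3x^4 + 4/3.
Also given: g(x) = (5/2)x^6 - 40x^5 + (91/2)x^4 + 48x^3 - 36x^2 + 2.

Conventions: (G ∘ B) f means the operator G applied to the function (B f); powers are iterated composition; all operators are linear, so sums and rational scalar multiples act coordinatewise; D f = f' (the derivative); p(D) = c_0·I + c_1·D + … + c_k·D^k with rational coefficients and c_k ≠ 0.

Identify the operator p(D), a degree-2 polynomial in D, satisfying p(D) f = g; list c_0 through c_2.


D^0 f = (5/3)x^6 - 3x^4 + 4/3
D^1 f = 10x^5 - 12x^3
D^2 f = 50x^4 - 36x^2
matching coefficients of g against c_0 f + c_1 Df + … from the top degree down determines the c_i
solution: c_0 = 3/2, c_1 = -4, c_2 = 1

p(D) = (3/2)·I − 4·D + D^2, i.e. c_0 = 3/2, c_1 = -4, c_2 = 1


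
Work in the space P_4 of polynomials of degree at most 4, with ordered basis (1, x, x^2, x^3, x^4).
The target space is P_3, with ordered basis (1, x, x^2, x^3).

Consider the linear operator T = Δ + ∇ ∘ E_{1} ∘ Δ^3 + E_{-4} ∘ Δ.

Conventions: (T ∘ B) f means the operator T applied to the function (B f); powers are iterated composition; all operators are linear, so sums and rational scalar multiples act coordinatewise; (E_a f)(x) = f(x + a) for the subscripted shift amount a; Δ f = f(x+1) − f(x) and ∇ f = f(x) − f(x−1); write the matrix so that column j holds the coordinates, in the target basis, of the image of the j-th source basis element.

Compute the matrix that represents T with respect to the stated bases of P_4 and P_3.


the matrix is [[0, 2, -6, 38, -150]; [0, 0, 4, -18, 152]; [0, 0, 0, 6, -36]; [0, 0, 0, 0, 8]] (rows listed top to bottom)

image of 1: 0
image of x: 2
image of x^2: 4x - 6
image of x^3: 6x^2 - 18x + 38
image of x^4: 8x^3 - 36x^2 + 152x - 150
each image's coordinates form column j of the matrix


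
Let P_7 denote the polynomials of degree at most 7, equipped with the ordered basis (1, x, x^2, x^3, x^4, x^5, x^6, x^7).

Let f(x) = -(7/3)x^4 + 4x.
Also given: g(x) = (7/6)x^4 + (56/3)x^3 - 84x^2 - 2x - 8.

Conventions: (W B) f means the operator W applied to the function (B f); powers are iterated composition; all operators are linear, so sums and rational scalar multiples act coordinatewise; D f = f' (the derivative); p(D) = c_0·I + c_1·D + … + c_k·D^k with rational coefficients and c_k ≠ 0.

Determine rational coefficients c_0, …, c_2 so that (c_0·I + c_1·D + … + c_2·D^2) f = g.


D^0 f = -(7/3)x^4 + 4x
D^1 f = -(28/3)x^3 + 4
D^2 f = -28x^2
matching coefficients of g against c_0 f + c_1 Df + … from the top degree down determines the c_i
solution: c_0 = -1/2, c_1 = -2, c_2 = 3

p(D) = -(1/2)·I − 2·D + 3·D^2, i.e. c_0 = -1/2, c_1 = -2, c_2 = 3


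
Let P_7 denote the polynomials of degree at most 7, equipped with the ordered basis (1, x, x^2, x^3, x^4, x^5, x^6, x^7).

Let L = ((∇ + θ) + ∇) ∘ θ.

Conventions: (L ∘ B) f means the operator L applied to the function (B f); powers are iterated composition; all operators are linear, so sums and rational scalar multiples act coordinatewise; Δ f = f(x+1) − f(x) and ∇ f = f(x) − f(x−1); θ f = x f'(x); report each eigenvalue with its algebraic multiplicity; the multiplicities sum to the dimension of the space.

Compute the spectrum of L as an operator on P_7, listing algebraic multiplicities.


λ = 0 (multiplicity 1), λ = 1 (multiplicity 1), λ = 4 (multiplicity 1), λ = 9 (multiplicity 1), λ = 16 (multiplicity 1), λ = 25 (multiplicity 1), λ = 36 (multiplicity 1), λ = 49 (multiplicity 1)

image of 1: 0
image of x: x + 2
image of x^2: 4x^2 + 8x - 4
image of x^3: 9x^3 + 18x^2 - 18x + 6
image of x^4: 16x^4 + 32x^3 - 48x^2 + 32x - 8
image of x^5: 25x^5 + 50x^4 - 100x^3 + 100x^2 - 50x + 10
image of x^6: 36x^6 + 72x^5 - 180x^4 + 240x^3 - 180x^2 + 72x - 12
image of x^7: 49x^7 + 98x^6 - 294x^5 + 490x^4 - 490x^3 + 294x^2 - 98x + 14
the matrix is upper triangular; its diagonal is (0, 1, 4, 9, 16, 25, 36, 49)
for a triangular matrix the eigenvalues are the diagonal entries, with algebraic multiplicity their repetition count


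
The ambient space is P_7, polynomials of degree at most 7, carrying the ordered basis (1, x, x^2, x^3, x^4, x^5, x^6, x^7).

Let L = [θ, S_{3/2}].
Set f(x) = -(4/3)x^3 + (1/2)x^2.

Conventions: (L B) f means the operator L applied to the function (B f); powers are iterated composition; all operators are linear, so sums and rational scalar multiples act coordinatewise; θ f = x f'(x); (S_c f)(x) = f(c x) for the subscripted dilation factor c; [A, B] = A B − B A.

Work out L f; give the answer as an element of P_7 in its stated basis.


the result is g(x) = 0

S_{3/2} f = -(9/2)x^3 + (9/8)x^2
θ S_{3/2} f = -(27/2)x^3 + (9/4)x^2
θ f = -4x^3 + x^2
S_{3/2} θ f = -(27/2)x^3 + (9/4)x^2
[θ, S_{3/2}] f = 0


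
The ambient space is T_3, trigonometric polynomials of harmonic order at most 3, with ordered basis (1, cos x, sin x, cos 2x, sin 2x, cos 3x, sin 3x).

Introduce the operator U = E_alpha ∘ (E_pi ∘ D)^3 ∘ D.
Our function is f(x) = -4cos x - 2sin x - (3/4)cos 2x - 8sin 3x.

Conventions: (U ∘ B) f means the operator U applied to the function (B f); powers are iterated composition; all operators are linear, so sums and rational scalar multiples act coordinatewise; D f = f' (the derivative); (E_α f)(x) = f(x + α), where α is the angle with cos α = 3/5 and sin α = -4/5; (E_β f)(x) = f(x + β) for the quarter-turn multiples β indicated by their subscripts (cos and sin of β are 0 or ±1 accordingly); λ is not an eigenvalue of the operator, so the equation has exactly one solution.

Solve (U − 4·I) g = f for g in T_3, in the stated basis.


write g with unknown coordinates in the stated basis and equate coefficients in (U − 4·I) g = f
solving from the highest basis element down gives g = (100/109)cos x + (30/109)sin x + (159/7696)cos 2x + (18/481)sin 2x + (28512/746309)cos 3x - (71816/746309)sin 3x
check: U g = -(36/109)cos x - (98/109)sin x - (321/481)cos 2x + (72/481)sin 2x + (114048/746309)cos 3x - (6257736/746309)sin 3x
so U g − 4·g = -4cos x - 2sin x - (3/4)cos 2x - 8sin 3x = f ✓

g(x) = (100/109)cos x + (30/109)sin x + (159/7696)cos 2x + (18/481)sin 2x + (28512/746309)cos 3x - (71816/746309)sin 3x


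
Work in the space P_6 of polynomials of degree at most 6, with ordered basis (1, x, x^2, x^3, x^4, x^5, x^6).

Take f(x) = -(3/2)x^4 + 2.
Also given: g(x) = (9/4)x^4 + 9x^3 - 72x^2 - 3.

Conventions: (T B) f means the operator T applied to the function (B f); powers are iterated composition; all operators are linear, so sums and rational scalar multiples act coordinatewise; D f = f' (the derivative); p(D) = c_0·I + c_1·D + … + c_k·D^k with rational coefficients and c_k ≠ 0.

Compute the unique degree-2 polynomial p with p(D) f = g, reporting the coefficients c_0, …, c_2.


p(D) = -(3/2)·I − (3/2)·D + 4·D^2, i.e. c_0 = -3/2, c_1 = -3/2, c_2 = 4

D^0 f = -(3/2)x^4 + 2
D^1 f = -6x^3
D^2 f = -18x^2
matching coefficients of g against c_0 f + c_1 Df + … from the top degree down determines the c_i
solution: c_0 = -3/2, c_1 = -3/2, c_2 = 4


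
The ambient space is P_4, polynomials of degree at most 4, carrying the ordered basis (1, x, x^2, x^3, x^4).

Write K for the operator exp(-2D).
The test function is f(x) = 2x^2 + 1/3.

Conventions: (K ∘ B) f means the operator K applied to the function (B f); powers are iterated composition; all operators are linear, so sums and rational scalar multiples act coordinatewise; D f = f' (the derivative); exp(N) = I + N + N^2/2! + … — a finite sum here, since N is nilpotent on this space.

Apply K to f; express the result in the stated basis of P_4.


order-1 term: -8x
order-2 term: 8
the series for exp(-2D) f terminates at order 2
exp(-2D) f = 2x^2 - 8x + 25/3

g(x) = 2x^2 - 8x + 25/3


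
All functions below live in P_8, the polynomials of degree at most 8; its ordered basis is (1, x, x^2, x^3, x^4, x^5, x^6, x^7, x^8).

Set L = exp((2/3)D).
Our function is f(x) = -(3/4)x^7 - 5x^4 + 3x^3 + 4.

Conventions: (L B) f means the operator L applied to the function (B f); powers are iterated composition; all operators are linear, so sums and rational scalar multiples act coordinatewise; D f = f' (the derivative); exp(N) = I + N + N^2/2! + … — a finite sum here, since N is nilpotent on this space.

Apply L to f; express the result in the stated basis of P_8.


order-1 term: -(7/2)x^6 - (40/3)x^3 + 6x^2
order-2 term: -7x^5 - (40/3)x^2 + 4x
order-3 term: -(70/9)x^4 - (160/27)x + 8/9
order-4 term: -(140/27)x^3 - 80/81
order-5 term: -(56/27)x^2
order-6 term: -(112/243)x
order-7 term: -32/729
the series for exp((2/3)D) f terminates at order 7
exp((2/3)D) f = -(3/4)x^7 - (7/2)x^6 - 7x^5 - (115/9)x^4 - (419/27)x^3 - (254/27)x^2 - (580/243)x + 2812/729

g(x) = -(3/4)x^7 - (7/2)x^6 - 7x^5 - (115/9)x^4 - (419/27)x^3 - (254/27)x^2 - (580/243)x + 2812/729


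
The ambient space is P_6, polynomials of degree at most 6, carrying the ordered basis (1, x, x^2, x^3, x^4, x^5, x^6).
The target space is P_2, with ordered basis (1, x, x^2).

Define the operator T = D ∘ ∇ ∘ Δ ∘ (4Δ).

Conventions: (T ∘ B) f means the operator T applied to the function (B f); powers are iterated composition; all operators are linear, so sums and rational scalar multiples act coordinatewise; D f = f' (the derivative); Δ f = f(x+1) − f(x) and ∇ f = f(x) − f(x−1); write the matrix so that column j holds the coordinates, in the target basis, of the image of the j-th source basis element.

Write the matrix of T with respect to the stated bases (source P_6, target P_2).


image of 1: 0
image of x: 0
image of x^2: 0
image of x^3: 0
image of x^4: 96
image of x^5: 480x + 240
image of x^6: 1440x^2 + 1440x + 720
each image's coordinates form column j of the matrix

the matrix is [[0, 0, 0, 0, 96, 240, 720]; [0, 0, 0, 0, 0, 480, 1440]; [0, 0, 0, 0, 0, 0, 1440]] (rows listed top to bottom)
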